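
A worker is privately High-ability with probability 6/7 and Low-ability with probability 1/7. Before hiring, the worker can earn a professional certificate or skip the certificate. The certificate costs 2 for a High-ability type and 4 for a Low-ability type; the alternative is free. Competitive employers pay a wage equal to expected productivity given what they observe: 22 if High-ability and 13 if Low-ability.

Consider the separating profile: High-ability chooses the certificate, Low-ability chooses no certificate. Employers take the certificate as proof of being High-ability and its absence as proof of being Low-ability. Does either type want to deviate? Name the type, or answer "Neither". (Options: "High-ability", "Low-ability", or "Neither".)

The certificate pays 22; no certificate pays 13.
High-ability: assigned the certificate, nets 22 − 2 = 20; deviating to no certificate nets 13.
Low-ability: assigned no certificate, nets 13; deviating to the certificate nets 22 − 4 = 18.
The Low-ability type gains 5 by deviating.

Low-ability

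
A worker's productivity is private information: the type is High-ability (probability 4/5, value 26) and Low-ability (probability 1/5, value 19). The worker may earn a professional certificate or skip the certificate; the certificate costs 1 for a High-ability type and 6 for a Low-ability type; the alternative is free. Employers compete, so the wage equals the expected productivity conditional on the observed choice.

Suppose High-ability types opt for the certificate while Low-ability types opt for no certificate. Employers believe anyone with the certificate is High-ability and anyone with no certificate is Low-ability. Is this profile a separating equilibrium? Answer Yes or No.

Under these beliefs, the certificate earns wage 26 and no certificate earns wage 19.
High-ability: the certificate nets 26 − 1 = 25; no certificate nets 19. High-ability prefers the certificate.
Low-ability: the certificate nets 26 − 6 = 20; no certificate nets 19. Low-ability would deviate to the certificate.
Low-ability has a profitable deviation, so the profile is not an equilibrium.

No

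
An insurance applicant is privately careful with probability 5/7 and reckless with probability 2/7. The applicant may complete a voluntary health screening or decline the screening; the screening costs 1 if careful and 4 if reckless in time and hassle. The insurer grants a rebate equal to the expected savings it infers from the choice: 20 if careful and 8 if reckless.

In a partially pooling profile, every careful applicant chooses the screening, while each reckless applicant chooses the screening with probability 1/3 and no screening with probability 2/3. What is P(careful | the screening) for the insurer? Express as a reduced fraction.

15/17

P(the screening) = (5/7)·1 + (2/7)·(1/3) = 17/21.
By Bayes' rule, P(careful | the screening) = (5/7) / (17/21) = 15/17.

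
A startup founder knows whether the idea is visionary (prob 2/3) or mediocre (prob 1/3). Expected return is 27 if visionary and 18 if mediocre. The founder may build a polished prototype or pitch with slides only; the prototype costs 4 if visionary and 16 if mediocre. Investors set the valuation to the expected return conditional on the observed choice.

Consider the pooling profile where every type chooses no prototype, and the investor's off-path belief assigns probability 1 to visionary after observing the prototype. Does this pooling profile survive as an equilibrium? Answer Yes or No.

Yes

On path, the investor holds the prior and pays 2/3·27 + 1/3·18 = 24. Off path (the prototype), believing visionary, it pays 27.
visionary: no prototype nets 24; the prototype nets 27 − 4 = 23. visionary stays.
mediocre: no prototype nets 24; the prototype nets 27 − 16 = 11. mediocre stays.
No type deviates, so pooling is sustained.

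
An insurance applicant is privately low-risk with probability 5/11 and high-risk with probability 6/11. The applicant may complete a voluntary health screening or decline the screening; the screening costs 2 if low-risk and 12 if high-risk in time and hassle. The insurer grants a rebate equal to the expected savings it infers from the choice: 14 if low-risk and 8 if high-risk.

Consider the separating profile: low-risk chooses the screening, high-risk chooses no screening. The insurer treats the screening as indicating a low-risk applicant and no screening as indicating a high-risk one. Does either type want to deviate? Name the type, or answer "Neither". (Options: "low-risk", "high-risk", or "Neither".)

Neither

The screening pays 14; no screening pays 8.
low-risk: assigned the screening, nets 14 − 2 = 12; deviating to no screening nets 8.
high-risk: assigned no screening, nets 8; deviating to the screening nets 14 − 12 = 2.
Both types strictly prefer their assigned action; no profitable deviation.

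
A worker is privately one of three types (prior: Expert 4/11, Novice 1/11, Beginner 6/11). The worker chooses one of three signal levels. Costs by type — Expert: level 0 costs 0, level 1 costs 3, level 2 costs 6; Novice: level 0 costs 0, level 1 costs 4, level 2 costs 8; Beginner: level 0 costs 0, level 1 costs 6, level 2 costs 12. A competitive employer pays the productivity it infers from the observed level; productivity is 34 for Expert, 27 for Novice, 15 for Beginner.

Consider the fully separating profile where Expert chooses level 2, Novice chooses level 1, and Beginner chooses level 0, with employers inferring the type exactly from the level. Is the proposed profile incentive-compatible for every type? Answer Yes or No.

Separating wages: level 2 → 34, level 1 → 27, level 0 → 15.
Expert (assigned level 2): level 0: 15 − 0 = 15; level 1: 27 − 3 = 24; level 2: 34 − 6 = 28. Expert stays.
Novice (assigned level 1): level 0: 15 − 0 = 15; level 1: 27 − 4 = 23; level 2: 34 − 8 = 26. Novice prefers level 2.
Beginner (assigned level 0): level 0: 15 − 0 = 15; level 1: 27 − 6 = 21; level 2: 34 − 12 = 22. Beginner prefers level 2.
At least one type deviates; the separating profile fails.

No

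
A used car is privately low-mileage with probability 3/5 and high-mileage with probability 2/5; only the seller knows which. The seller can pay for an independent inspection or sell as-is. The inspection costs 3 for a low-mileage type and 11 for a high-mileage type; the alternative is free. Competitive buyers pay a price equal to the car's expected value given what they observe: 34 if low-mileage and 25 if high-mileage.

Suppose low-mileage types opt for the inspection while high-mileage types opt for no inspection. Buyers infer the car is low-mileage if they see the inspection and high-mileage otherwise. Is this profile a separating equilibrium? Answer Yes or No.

Yes

Under these beliefs, the inspection earns price 34 and no inspection earns price 25.
low-mileage: the inspection nets 34 − 3 = 31; no inspection nets 25. low-mileage prefers the inspection.
high-mileage: the inspection nets 34 − 11 = 23; no inspection nets 25. high-mileage prefers no inspection.
Neither type deviates, so the separating profile is an equilibrium.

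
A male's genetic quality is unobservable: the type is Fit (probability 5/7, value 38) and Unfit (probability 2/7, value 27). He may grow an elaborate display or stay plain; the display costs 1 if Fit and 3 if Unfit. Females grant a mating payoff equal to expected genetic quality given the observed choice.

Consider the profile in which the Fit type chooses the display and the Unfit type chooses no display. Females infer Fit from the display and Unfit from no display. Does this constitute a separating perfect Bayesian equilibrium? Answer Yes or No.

Under these beliefs, the display earns mating payoff 38 and no display earns mating payoff 27.
Fit: the display nets 38 − 1 = 37; no display nets 27. Fit prefers the display.
Unfit: the display nets 38 − 3 = 35; no display nets 27. Unfit would deviate to the display.
Unfit has a profitable deviation, so the profile is not an equilibrium.

No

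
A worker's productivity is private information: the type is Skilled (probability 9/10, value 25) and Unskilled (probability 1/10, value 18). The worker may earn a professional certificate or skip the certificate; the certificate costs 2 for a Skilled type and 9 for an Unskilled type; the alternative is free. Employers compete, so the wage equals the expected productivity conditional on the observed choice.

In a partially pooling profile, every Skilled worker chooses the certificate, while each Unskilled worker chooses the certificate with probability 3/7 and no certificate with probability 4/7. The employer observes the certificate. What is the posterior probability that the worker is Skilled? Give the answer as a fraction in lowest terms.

P(the certificate) = (9/10)·1 + (1/10)·(3/7) = 33/35.
By Bayes' rule, P(Skilled | the certificate) = (9/10) / (33/35) = 21/22.

21/22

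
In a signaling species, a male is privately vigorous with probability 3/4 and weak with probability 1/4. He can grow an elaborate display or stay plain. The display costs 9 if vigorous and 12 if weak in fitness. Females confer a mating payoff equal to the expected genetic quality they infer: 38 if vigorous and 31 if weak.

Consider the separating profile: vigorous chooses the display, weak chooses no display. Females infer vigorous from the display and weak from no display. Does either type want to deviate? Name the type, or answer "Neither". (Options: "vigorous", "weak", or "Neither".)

The display pays 38; no display pays 31.
vigorous: assigned the display, nets 38 − 9 = 29; deviating to no display nets 31.
weak: assigned no display, nets 31; deviating to the display nets 38 − 12 = 26.
The vigorous type gains 2 by deviating.

vigorous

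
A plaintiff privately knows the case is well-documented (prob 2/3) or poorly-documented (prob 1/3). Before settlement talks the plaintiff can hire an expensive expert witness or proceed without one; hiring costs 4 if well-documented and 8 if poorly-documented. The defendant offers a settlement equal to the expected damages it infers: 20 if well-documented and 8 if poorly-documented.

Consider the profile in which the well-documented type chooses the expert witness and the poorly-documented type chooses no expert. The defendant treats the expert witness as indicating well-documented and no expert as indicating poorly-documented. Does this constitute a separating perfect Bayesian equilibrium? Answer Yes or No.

Under these beliefs, the expert witness earns settlement 20 and no expert earns settlement 8.
well-documented: the expert witness nets 20 − 4 = 16; no expert nets 8. well-documented prefers the expert witness.
poorly-documented: the expert witness nets 20 − 8 = 12; no expert nets 8. poorly-documented would deviate to the expert witness.
poorly-documented has a profitable deviation, so the profile is not an equilibrium.

No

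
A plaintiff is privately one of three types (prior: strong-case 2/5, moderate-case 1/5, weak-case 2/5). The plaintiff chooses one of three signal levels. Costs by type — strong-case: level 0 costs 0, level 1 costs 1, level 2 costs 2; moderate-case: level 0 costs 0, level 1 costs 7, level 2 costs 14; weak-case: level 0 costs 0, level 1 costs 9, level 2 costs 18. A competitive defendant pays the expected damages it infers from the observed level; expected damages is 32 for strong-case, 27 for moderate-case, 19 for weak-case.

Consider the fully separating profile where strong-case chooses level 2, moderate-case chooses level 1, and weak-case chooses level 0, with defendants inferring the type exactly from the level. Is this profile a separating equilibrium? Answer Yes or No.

Yes

Separating settlements: level 2 → 32, level 1 → 27, level 0 → 19.
strong-case (assigned level 2): level 0: 19 − 0 = 19; level 1: 27 − 1 = 26; level 2: 32 − 2 = 30. strong-case stays.
moderate-case (assigned level 1): level 0: 19 − 0 = 19; level 1: 27 − 7 = 20; level 2: 32 − 14 = 18. moderate-case stays.
weak-case (assigned level 0): level 0: 19 − 0 = 19; level 1: 27 − 9 = 18; level 2: 32 − 18 = 14. weak-case stays.
Every type prefers its assigned level; separation holds.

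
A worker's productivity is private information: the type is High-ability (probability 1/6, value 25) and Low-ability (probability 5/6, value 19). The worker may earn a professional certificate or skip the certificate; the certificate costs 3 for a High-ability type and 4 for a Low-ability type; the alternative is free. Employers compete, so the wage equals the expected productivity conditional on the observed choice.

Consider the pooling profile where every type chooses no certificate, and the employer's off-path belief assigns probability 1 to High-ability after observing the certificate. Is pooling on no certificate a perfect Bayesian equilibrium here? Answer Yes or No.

On path, the employer holds the prior and pays 1/6·25 + 5/6·19 = 20. Off path (the certificate), believing High-ability, it pays 25.
High-ability: no certificate nets 20; the certificate nets 25 − 3 = 22. High-ability would deviate.
Low-ability: no certificate nets 20; the certificate nets 25 − 4 = 21. Low-ability would deviate.
A type deviates, so pooling fails.

No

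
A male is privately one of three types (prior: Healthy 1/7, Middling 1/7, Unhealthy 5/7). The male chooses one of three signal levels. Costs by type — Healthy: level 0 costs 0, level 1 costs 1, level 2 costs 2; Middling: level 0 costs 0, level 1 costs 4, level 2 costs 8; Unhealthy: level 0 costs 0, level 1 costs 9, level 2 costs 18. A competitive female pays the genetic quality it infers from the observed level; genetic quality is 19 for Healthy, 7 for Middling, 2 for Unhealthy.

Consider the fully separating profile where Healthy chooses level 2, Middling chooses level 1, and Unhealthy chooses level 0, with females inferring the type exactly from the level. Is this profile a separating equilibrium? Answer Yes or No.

No

Separating mating payoffs: level 2 → 19, level 1 → 7, level 0 → 2.
Healthy (assigned level 2): level 0: 2 − 0 = 2; level 1: 7 − 1 = 6; level 2: 19 − 2 = 17. Healthy stays.
Middling (assigned level 1): level 0: 2 − 0 = 2; level 1: 7 − 4 = 3; level 2: 19 − 8 = 11. Middling prefers level 2.
Unhealthy (assigned level 0): level 0: 2 − 0 = 2; level 1: 7 − 9 = -2; level 2: 19 − 18 = 1. Unhealthy stays.
At least one type deviates; the separating profile fails.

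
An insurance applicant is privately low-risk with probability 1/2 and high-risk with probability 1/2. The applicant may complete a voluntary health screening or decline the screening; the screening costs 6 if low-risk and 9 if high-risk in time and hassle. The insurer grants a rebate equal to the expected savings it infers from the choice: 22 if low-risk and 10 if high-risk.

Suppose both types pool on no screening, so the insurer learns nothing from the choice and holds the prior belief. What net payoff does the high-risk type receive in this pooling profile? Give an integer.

16

Pooled rebate = 1/2·22 + 1/2·10 = 16.
high-risk pays no cost for no screening, so net payoff = 16.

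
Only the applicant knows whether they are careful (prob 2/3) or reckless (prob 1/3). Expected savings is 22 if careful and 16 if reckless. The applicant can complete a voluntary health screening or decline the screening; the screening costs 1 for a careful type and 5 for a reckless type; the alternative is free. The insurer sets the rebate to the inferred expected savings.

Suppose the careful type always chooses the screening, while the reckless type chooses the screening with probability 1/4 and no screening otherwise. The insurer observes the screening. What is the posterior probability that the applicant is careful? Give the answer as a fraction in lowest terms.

P(the screening) = (2/3)·1 + (1/3)·(1/4) = 3/4.
By Bayes' rule, P(careful | the screening) = (2/3) / (3/4) = 8/9.

8/9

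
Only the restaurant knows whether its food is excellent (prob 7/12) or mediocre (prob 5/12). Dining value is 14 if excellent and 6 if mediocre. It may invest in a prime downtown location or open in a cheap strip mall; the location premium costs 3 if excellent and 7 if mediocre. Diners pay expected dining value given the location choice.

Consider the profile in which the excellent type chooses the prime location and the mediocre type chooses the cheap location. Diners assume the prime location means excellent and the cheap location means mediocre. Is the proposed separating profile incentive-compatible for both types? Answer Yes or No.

Under these beliefs, the prime location earns price premium 14 and the cheap location earns price premium 6.
excellent: the prime location nets 14 − 3 = 11; the cheap location nets 6. excellent prefers the prime location.
mediocre: the prime location nets 14 − 7 = 7; the cheap location nets 6. mediocre would deviate to the prime location.
mediocre has a profitable deviation, so the profile is not an equilibrium.

No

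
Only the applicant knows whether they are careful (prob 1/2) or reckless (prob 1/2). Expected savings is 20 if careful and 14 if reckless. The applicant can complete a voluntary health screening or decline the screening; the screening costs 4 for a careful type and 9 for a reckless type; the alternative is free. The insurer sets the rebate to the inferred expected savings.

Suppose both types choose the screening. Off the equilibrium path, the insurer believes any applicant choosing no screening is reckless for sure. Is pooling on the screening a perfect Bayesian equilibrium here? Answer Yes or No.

On path, the insurer holds the prior and pays 1/2·20 + 1/2·14 = 17. Off path (no screening), believing reckless, it pays 14.
careful: the screening nets 17 − 4 = 13; no screening nets 14. careful would deviate.
reckless: the screening nets 17 − 9 = 8; no screening nets 14. reckless would deviate.
A type deviates, so pooling fails.

No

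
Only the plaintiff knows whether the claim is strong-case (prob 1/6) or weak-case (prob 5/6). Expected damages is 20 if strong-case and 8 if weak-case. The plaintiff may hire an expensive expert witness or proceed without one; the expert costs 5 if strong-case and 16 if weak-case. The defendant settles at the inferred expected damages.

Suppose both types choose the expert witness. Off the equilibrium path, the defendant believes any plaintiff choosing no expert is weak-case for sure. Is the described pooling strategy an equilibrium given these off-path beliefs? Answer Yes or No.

No

On path, the defendant holds the prior and pays 1/6·20 + 5/6·8 = 10. Off path (no expert), believing weak-case, it pays 8.
strong-case: the expert witness nets 10 − 5 = 5; no expert nets 8. strong-case would deviate.
weak-case: the expert witness nets 10 − 16 = -6; no expert nets 8. weak-case would deviate.
A type deviates, so pooling fails.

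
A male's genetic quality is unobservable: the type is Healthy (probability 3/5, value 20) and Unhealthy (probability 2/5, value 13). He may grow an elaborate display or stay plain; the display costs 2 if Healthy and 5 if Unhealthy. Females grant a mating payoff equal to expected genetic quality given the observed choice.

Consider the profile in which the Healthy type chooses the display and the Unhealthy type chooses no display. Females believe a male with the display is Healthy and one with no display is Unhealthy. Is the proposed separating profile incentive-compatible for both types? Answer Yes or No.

No

Under these beliefs, the display earns mating payoff 20 and no display earns mating payoff 13.
Healthy: the display nets 20 − 2 = 18; no display nets 13. Healthy prefers the display.
Unhealthy: the display nets 20 − 5 = 15; no display nets 13. Unhealthy would deviate to the display.
Unhealthy has a profitable deviation, so the profile is not an equilibrium.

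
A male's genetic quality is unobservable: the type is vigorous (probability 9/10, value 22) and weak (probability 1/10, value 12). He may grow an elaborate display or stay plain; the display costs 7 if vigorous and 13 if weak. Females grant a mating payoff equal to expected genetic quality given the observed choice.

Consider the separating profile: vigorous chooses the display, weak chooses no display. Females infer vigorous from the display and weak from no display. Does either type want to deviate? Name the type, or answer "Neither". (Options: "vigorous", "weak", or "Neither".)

Neither

The display pays 22; no display pays 12.
vigorous: assigned the display, nets 22 − 7 = 15; deviating to no display nets 12.
weak: assigned no display, nets 12; deviating to the display nets 22 − 13 = 9.
Both types strictly prefer their assigned action; no profitable deviation.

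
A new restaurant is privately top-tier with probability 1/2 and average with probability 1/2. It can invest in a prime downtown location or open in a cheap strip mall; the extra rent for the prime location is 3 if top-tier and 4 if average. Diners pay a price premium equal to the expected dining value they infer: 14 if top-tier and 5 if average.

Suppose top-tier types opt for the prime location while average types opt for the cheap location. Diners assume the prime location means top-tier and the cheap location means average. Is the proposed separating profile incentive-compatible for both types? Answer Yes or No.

No

Under these beliefs, the prime location earns price premium 14 and the cheap location earns price premium 5.
top-tier: the prime location nets 14 − 3 = 11; the cheap location nets 5. top-tier prefers the prime location.
average: the prime location nets 14 − 4 = 10; the cheap location nets 5. average would deviate to the prime location.
average has a profitable deviation, so the profile is not an equilibrium.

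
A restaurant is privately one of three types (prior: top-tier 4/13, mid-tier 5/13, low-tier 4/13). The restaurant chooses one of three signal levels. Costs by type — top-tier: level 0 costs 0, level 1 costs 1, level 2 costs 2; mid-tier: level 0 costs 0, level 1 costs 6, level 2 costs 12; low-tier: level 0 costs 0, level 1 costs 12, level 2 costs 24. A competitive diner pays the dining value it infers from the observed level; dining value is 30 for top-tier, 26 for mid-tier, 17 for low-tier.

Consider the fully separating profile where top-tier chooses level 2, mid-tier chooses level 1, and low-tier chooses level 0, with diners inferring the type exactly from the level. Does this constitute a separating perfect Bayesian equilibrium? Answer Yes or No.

Yes

Separating price premiums: level 2 → 30, level 1 → 26, level 0 → 17.
top-tier (assigned level 2): level 0: 17 − 0 = 17; level 1: 26 − 1 = 25; level 2: 30 − 2 = 28. top-tier stays.
mid-tier (assigned level 1): level 0: 17 − 0 = 17; level 1: 26 − 6 = 20; level 2: 30 − 12 = 18. mid-tier stays.
low-tier (assigned level 0): level 0: 17 − 0 = 17; level 1: 26 − 12 = 14; level 2: 30 − 24 = 6. low-tier stays.
Every type prefers its assigned level; separation holds.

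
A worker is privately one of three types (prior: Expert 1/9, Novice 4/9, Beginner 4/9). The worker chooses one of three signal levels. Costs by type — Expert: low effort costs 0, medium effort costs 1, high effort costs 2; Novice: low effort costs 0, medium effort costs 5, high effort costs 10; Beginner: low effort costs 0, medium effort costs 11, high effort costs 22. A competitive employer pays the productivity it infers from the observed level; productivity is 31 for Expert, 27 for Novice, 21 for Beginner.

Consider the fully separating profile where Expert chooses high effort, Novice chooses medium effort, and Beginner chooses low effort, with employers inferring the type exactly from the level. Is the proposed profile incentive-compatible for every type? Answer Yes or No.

Yes

Separating wages: high effort → 31, medium effort → 27, low effort → 21.
Expert (assigned high effort): low effort: 21 − 0 = 21; medium effort: 27 − 1 = 26; high effort: 31 − 2 = 29. Expert stays.
Novice (assigned medium effort): low effort: 21 − 0 = 21; medium effort: 27 − 5 = 22; high effort: 31 − 10 = 21. Novice stays.
Beginner (assigned low effort): low effort: 21 − 0 = 21; medium effort: 27 − 11 = 16; high effort: 31 − 22 = 9. Beginner stays.
Every type prefers its assigned level; separation holds.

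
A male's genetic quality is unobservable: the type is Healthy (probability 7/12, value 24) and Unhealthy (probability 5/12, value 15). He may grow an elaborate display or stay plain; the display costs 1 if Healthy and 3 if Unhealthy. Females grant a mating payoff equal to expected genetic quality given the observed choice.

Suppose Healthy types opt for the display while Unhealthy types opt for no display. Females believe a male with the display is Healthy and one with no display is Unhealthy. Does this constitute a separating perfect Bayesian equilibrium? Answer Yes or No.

No

Under these beliefs, the display earns mating payoff 24 and no display earns mating payoff 15.
Healthy: the display nets 24 − 1 = 23; no display nets 15. Healthy prefers the display.
Unhealthy: the display nets 24 − 3 = 21; no display nets 15. Unhealthy would deviate to the display.
Unhealthy has a profitable deviation, so the profile is not an equilibrium.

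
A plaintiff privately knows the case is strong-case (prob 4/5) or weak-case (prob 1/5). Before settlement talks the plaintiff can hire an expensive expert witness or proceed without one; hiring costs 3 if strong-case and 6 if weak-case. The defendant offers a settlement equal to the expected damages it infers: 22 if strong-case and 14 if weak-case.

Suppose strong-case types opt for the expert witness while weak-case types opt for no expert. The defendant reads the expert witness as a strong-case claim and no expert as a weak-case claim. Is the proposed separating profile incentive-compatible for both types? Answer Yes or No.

Under these beliefs, the expert witness earns settlement 22 and no expert earns settlement 14.
strong-case: the expert witness nets 22 − 3 = 19; no expert nets 14. strong-case prefers the expert witness.
weak-case: the expert witness nets 22 − 6 = 16; no expert nets 14. weak-case would deviate to the expert witness.
weak-case has a profitable deviation, so the profile is not an equilibrium.

No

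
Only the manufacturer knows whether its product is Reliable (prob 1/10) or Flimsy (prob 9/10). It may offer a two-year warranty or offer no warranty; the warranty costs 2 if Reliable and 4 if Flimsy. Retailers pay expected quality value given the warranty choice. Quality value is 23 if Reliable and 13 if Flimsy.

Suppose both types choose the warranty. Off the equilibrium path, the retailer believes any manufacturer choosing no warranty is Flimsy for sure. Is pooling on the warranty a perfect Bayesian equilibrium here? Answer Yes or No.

On path, the retailer holds the prior and pays 1/10·23 + 9/10·13 = 14. Off path (no warranty), believing Flimsy, it pays 13.
Reliable: the warranty nets 14 − 2 = 12; no warranty nets 13. Reliable would deviate.
Flimsy: the warranty nets 14 − 4 = 10; no warranty nets 13. Flimsy would deviate.
A type deviates, so pooling fails.

No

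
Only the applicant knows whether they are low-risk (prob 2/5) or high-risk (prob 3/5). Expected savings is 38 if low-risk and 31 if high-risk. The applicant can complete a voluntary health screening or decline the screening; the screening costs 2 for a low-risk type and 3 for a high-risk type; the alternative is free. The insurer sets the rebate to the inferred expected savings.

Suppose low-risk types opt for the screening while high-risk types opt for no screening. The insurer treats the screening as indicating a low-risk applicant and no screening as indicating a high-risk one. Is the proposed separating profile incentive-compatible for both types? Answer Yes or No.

Under these beliefs, the screening earns rebate 38 and no screening earns rebate 31.
low-risk: the screening nets 38 − 2 = 36; no screening nets 31. low-risk prefers the screening.
high-risk: the screening nets 38 − 3 = 35; no screening nets 31. high-risk would deviate to the screening.
high-risk has a profitable deviation, so the profile is not an equilibrium.

No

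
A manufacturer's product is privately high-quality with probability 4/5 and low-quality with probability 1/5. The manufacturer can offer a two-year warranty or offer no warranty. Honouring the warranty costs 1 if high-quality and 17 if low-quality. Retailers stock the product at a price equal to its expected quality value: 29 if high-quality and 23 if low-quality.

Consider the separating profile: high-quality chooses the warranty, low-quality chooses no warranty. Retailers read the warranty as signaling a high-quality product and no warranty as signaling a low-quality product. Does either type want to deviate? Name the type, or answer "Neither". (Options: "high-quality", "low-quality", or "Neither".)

The warranty pays 29; no warranty pays 23.
high-quality: assigned the warranty, nets 29 − 1 = 28; deviating to no warranty nets 23.
low-quality: assigned no warranty, nets 23; deviating to the warranty nets 29 − 17 = 12.
Both types strictly prefer their assigned action; no profitable deviation.

Neither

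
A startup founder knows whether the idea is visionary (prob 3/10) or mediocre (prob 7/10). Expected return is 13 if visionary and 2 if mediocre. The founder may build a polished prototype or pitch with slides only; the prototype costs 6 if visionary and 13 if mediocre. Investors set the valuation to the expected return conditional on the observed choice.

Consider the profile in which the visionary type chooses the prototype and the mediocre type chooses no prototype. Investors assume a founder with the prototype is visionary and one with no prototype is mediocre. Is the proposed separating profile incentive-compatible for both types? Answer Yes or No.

Under these beliefs, the prototype earns valuation 13 and no prototype earns valuation 2.
visionary: the prototype nets 13 − 6 = 7; no prototype nets 2. visionary prefers the prototype.
mediocre: the prototype nets 13 − 13 = 0; no prototype nets 2. mediocre prefers no prototype.
Neither type deviates, so the separating profile is an equilibrium.

Yes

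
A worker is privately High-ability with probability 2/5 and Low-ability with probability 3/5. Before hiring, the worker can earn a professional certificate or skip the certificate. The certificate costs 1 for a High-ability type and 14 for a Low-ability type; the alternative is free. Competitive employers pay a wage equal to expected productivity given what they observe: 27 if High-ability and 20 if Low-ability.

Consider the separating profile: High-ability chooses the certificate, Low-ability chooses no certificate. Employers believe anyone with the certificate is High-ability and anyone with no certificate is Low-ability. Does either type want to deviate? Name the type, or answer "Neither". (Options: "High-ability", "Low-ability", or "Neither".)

Neither

The certificate pays 27; no certificate pays 20.
High-ability: assigned the certificate, nets 27 − 1 = 26; deviating to no certificate nets 20.
Low-ability: assigned no certificate, nets 20; deviating to the certificate nets 27 − 14 = 13.
Both types strictly prefer their assigned action; no profitable deviation.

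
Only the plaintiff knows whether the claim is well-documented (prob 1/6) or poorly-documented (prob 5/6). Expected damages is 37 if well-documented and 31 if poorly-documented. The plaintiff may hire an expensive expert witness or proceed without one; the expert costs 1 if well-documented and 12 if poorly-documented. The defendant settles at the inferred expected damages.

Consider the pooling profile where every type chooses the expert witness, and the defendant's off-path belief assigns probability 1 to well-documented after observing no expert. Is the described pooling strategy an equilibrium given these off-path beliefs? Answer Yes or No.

No

On path, the defendant holds the prior and pays 1/6·37 + 5/6·31 = 32. Off path (no expert), believing well-documented, it pays 37.
well-documented: the expert witness nets 32 − 1 = 31; no expert nets 37. well-documented would deviate.
poorly-documented: the expert witness nets 32 − 12 = 20; no expert nets 37. poorly-documented would deviate.
A type deviates, so pooling fails.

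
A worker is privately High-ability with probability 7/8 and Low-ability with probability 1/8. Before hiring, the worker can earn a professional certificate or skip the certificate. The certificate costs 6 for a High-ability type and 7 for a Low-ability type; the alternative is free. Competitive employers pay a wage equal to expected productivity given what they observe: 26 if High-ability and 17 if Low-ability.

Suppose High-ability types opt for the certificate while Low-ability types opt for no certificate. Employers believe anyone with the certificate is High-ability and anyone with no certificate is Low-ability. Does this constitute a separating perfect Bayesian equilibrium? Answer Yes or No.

Under these beliefs, the certificate earns wage 26 and no certificate earns wage 17.
High-ability: the certificate nets 26 − 6 = 20; no certificate nets 17. High-ability prefers the certificate.
Low-ability: the certificate nets 26 − 7 = 19; no certificate nets 17. Low-ability would deviate to the certificate.
Low-ability has a profitable deviation, so the profile is not an equilibrium.

No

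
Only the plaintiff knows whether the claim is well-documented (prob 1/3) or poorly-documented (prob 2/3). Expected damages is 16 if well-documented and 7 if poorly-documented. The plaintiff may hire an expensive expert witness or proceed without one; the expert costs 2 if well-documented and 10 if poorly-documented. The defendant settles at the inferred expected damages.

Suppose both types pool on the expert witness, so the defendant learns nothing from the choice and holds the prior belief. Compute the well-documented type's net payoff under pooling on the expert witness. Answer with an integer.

8

Pooled settlement = 1/3·16 + 2/3·7 = 10.
well-documented pays cost 2 for the expert witness, so net payoff = 10 − 2 = 8.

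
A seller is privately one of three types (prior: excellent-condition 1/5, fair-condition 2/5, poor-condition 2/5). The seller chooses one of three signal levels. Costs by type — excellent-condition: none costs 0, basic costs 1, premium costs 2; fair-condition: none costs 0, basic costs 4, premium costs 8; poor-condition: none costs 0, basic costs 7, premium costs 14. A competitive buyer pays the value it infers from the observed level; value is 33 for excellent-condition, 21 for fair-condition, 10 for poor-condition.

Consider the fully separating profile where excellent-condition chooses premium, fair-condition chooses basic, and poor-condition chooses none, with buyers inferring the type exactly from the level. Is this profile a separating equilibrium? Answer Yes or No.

No

Separating prices: premium → 33, basic → 21, none → 10.
excellent-condition (assigned premium): none: 10 − 0 = 10; basic: 21 − 1 = 20; premium: 33 − 2 = 31. excellent-condition stays.
fair-condition (assigned basic): none: 10 − 0 = 10; basic: 21 − 4 = 17; premium: 33 − 8 = 25. fair-condition prefers premium.
poor-condition (assigned none): none: 10 − 0 = 10; basic: 21 − 7 = 14; premium: 33 − 14 = 19. poor-condition prefers premium.
At least one type deviates; the separating profile fails.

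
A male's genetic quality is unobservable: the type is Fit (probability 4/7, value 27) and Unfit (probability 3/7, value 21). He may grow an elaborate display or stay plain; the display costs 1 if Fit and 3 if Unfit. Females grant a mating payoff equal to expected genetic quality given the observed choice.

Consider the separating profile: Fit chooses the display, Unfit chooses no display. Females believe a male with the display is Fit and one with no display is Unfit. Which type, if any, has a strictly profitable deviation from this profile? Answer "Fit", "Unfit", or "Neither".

The display pays 27; no display pays 21.
Fit: assigned the display, nets 27 − 1 = 26; deviating to no display nets 21.
Unfit: assigned no display, nets 21; deviating to the display nets 27 − 3 = 24.
The Unfit type gains 3 by deviating.

Unfit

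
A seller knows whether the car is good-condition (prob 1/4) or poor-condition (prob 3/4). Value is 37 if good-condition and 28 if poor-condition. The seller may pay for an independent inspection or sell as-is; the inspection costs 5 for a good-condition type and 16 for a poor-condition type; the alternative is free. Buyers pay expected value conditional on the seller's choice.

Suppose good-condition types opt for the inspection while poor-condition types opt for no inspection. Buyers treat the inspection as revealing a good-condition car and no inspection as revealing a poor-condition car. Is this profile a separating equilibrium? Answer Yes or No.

Yes

Under these beliefs, the inspection earns price 37 and no inspection earns price 28.
good-condition: the inspection nets 37 − 5 = 32; no inspection nets 28. good-condition prefers the inspection.
poor-condition: the inspection nets 37 − 16 = 21; no inspection nets 28. poor-condition prefers no inspection.
Neither type deviates, so the separating profile is an equilibrium.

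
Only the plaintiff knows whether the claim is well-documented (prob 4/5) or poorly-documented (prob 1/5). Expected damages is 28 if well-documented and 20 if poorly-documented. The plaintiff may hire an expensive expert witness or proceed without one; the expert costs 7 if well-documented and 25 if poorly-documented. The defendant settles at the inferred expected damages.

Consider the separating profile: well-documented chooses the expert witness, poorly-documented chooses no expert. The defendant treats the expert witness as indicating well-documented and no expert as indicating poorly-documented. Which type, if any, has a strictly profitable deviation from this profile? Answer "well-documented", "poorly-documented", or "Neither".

Neither

The expert witness pays 28; no expert pays 20.
well-documented: assigned the expert witness, nets 28 − 7 = 21; deviating to no expert nets 20.
poorly-documented: assigned no expert, nets 20; deviating to the expert witness nets 28 − 25 = 3.
Both types strictly prefer their assigned action; no profitable deviation.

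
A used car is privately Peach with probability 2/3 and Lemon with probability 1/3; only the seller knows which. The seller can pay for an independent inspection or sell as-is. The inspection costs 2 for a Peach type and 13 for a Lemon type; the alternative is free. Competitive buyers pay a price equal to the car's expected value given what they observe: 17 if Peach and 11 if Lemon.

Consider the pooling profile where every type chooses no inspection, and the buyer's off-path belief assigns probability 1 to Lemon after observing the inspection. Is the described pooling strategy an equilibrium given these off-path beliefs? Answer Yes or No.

Yes

On path, the buyer holds the prior and pays 2/3·17 + 1/3·11 = 15. Off path (the inspection), believing Lemon, it pays 11.
Peach: no inspection nets 15; the inspection nets 11 − 2 = 9. Peach stays.
Lemon: no inspection nets 15; the inspection nets 11 − 13 = -2. Lemon stays.
No type deviates, so pooling is sustained.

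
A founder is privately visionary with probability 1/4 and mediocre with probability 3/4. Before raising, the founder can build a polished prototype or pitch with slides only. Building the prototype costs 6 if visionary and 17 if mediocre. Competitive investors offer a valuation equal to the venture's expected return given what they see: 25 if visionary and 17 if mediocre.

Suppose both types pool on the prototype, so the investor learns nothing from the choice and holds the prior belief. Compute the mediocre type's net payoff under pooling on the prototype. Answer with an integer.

Pooled valuation = 1/4·25 + 3/4·17 = 19.
mediocre pays cost 17 for the prototype, so net payoff = 19 − 17 = 2.

2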